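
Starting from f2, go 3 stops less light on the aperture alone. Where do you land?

Aperture: f/2 → f/2.8 → f/4 → f/5.6 — 3 stops smaller aperture (darker).

f/5.6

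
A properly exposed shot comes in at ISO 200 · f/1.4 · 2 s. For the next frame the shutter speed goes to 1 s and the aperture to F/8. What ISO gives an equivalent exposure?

Shutter speed: 2 → 1 — 1 stop shorter (darker).
Aperture: f/1.4 → f/2 → f/2.8 → f/4 → f/5.6 → f/8 — 5 stops stopped down (darker).
Net change so far: 6 stops darker. Offset with the ISO: 200 → 400 → 800 → 1600 → 3200 → 6400 → 12800.

ISO 12800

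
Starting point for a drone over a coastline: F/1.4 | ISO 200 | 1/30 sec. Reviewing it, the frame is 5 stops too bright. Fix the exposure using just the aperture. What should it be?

Overexposed by 5 stops → need 5 stops darker.
Aperture: f/1.4 → f/2 → f/2.8 → f/4 → f/5.6 → f/8.

f/8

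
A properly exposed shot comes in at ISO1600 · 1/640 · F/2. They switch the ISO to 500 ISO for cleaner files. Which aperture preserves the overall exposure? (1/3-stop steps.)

ISO: 1600 → 1250 → 1000 → 800 → 640 → 500 — 1 2/3 stops lower (darker).
Need 1 2/3 stops brighter from the aperture: f/2 → f/1.8 → f/1.6 → f/1.4 → f/1.2 → f/1.1.

f/1.1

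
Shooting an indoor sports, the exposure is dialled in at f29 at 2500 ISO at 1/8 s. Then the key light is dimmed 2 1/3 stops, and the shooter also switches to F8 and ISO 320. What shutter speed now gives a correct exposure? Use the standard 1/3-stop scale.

Scene light: 2 1/3 stops darker.
Aperture: f/29 → f/25 → f/22 → f/20 → f/18 → f/16 → f/14 → f/13 → f/11 → f/10 → f/9 → f/8 — 3 2/3 stops wider (brighter).
ISO: 2500 → 2000 → 1600 → 1250 → 1000 → 800 → 640 → 500 → 400 → 320 — 3 stops dropped (darker).
Net so far: 1 2/3 stops darker. Shutter speed: 1/8 → 1/6 → 1/5 → 1/4 → 0.3 → 0.4.

0.4 s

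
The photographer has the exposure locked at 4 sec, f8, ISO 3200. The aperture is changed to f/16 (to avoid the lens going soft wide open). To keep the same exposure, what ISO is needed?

Aperture: f/8 → f/11 → f/16 — 2 stops smaller aperture (darker).
Need 2 stops brighter from the ISO: 3200 → 6400 → 12800.

ISO 12800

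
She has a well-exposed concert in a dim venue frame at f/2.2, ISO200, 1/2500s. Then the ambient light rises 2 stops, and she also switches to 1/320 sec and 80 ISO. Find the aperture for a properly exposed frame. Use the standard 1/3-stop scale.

Scene light: 2 stops brighter.
Shutter speed: 1/2500 → 1/2000 → 1/1600 → 1/1250 → 1/1000 → 1/800 → 1/640 → 1/500 → 1/400 → 1/320 — 3 stops longer (brighter).
ISO: 200 → 160 → 125 → 100 → 80 — 1 1/3 stops dropped (darker).
Net so far: 3 2/3 stops brighter. Aperture: f/2.2 → f/2.5 → f/2.8 → f/3.2 → f/3.5 → f/4 → f/4.5 → f/5 → f/5.6 → f/6.3 → f/7.1 → f/8.

f/8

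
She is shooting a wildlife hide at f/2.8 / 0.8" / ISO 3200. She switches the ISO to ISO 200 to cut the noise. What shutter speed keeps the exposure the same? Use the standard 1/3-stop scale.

ISO: 3200 → 2500 → 2000 → 1600 → 1250 → 1000 → 800 → 640 → 500 → 400 → 320 → 250 → 200 — 4 stops lower (darker).
Need 4 stops brighter from the shutter speed: 0.8 → 1 → 1.3 → 1.6 → 2 → 2.5 → 3.2 → 4 → 5 → 6 → 8 → 10 → 13.

13 s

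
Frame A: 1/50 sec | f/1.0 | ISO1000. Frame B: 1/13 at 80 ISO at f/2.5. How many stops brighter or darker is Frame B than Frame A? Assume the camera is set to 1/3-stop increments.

Aperture: f/1.0 → f/1.1 → f/1.2 → f/1.4 → f/1.6 → f/1.8 → f/2 → f/2.2 → f/2.5 — 2 2/3 stops stopped down (darker).
Shutter speed: 1/50 → 1/40 → 1/30 → 1/25 → 1/20 → 1/15 → 1/13 — 2 stops slower (brighter).
ISO: 1000 → 800 → 640 → 500 → 400 → 320 → 250 → 200 → 160 → 125 → 100 → 80 — 3 2/3 stops dropped (darker).
Net: −2 2/3 +2 −3 2/3 = −4 1/3 stops.

4 1/3 stops darker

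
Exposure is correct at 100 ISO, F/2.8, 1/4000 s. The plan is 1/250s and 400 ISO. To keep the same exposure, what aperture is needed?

f/22

Shutter speed: 1/4000 → 1/2000 → 1/1000 → 1/500 → 1/250 — 4 stops longer (brighter).
ISO: 100 → 200 → 400 — 2 stops raised (brighter).
Net change so far: 6 stops brighter. Offset with the aperture: f/2.8 → f/4 → f/5.6 → f/8 → f/11 → f/16 → f/22.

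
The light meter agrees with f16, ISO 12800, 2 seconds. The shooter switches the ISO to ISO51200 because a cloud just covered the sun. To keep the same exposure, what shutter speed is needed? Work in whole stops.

ISO: 12800 → 25600 → 51200 — 2 stops raised (brighter).
Need 2 stops darker from the shutter speed: 2 → 1 → 1/2.

1/2s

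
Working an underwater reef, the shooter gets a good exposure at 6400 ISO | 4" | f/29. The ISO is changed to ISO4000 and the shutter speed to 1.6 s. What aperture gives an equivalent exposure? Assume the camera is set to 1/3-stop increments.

f/14

ISO: 6400 → 5000 → 4000 — 2/3 stop dropped (darker).
Shutter speed: 4 → 3.2 → 2.5 → 2 → 1.6 — 1 1/3 stops shorter (darker).
Net change so far: 2 stops darker. Offset with the aperture: f/29 → f/25 → f/22 → f/20 → f/18 → f/16 → f/14.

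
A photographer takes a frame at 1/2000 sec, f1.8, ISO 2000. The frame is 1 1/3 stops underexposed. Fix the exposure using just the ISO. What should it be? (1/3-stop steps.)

ISO 5000

Underexposed by 1 1/3 stops → need 1 1/3 stops brighter.
ISO: 2000 → 2500 → 3200 → 4000 → 5000.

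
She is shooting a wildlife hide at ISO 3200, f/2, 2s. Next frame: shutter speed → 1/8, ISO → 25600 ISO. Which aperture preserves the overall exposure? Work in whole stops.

Shutter speed: 2 → 1 → 1/2 → 1/4 → 1/8 — 4 stops shorter (darker).
ISO: 3200 → 6400 → 12800 → 25600 — 3 stops raised (brighter).
Net change so far: 1 stop darker. Offset with the aperture: f/2 → f/1.4.

f/1.4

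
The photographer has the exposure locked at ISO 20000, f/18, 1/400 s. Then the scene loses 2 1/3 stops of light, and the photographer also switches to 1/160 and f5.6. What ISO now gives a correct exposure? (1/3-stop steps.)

ISO 4000

Scene light: 2 1/3 stops darker.
Shutter speed: 1/400 → 1/320 → 1/250 → 1/200 → 1/160 — 1 1/3 stops slower (brighter).
Aperture: f/18 → f/16 → f/14 → f/13 → f/11 → f/10 → f/9 → f/8 → f/7.1 → f/6.3 → f/5.6 — 3 1/3 stops larger aperture (brighter).
Net so far: 2 1/3 stops brighter. ISO: 20000 → 16000 → 12800 → 10000 → 8000 → 6400 → 5000 → 4000.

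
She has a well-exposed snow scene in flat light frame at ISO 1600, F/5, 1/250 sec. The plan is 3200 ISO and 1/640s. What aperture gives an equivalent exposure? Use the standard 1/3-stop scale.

f/4.5

ISO: 1600 → 2000 → 2500 → 3200 — 1 stop raised (brighter).
Shutter speed: 1/250 → 1/320 → 1/400 → 1/500 → 1/640 — 1 1/3 stops shorter (darker).
Net change so far: 1/3 stop darker. Offset with the aperture: f/5 → f/4.5.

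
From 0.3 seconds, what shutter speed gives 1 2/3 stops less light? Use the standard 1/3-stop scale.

Shutter speed: 0.3 → 1/4 → 1/5 → 1/6 → 1/8 → 1/10 — 1 2/3 stops shorter (darker).

1/10s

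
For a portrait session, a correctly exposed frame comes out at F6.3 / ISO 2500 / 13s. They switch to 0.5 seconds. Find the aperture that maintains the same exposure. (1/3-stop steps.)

f/1.2

Shutter speed: 13 → 10 → 8 → 6 → 5 → 4 → 3.2 → 2.5 → 2 → 1.6 → 1.3 → 1 → 0.8 → 0.6 → 0.5 — 4 2/3 stops shorter (darker).
Need 4 2/3 stops brighter from the aperture: f/6.3 → f/5.6 → f/5 → f/4.5 → f/4 → f/3.5 → f/3.2 → f/2.8 → f/2.5 → f/2.2 → f/2 → f/1.8 → f/1.6 → f/1.4 → f/1.2.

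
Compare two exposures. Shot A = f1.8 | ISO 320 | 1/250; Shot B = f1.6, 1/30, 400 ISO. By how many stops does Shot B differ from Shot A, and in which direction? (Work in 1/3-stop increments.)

3 2/3 stops brighter

Aperture: f/1.8 → f/1.6 — 1/3 stop opened up (brighter).
Shutter speed: 1/250 → 1/200 → 1/160 → 1/125 → 1/100 → 1/80 → 1/60 → 1/50 → 1/40 → 1/30 — 3 stops longer (brighter).
ISO: 320 → 400 — 1/3 stop higher (brighter).
Net: +1/3 +3 +1/3 = +3 2/3 stops.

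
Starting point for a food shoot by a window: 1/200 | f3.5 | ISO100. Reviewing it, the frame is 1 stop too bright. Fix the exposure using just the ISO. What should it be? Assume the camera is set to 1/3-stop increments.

ISO 50

Overexposed by 1 stop → need 1 stop darker.
ISO: 100 → 80 → 64 → 50.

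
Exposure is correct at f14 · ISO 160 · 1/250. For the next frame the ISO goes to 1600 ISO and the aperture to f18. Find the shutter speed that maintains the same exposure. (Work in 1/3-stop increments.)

1/1600s

ISO: 160 → 200 → 250 → 320 → 400 → 500 → 640 → 800 → 1000 → 1250 → 1600 — 3 1/3 stops raised (brighter).
Aperture: f/14 → f/16 → f/18 — 2/3 stop narrower (darker).
Net change so far: 2 2/3 stops brighter. Offset with the shutter speed: 1/250 → 1/320 → 1/400 → 1/500 → 1/640 → 1/800 → 1/1000 → 1/1250 → 1/1600.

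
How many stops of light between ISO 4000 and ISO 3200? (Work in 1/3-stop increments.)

1/3 stop

4000 → 3200 — count the steps: 1 third-stops = 1/3 stop.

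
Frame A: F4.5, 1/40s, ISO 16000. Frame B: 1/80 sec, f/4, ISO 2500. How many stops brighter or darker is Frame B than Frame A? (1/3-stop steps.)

3 1/3 stops darker

Aperture: f/4.5 → f/4 — 1/3 stop larger aperture (brighter).
Shutter speed: 1/40 → 1/50 → 1/60 → 1/80 — 1 stop faster (darker).
ISO: 16000 → 12800 → 10000 → 8000 → 6400 → 5000 → 4000 → 3200 → 2500 — 2 2/3 stops dropped (darker).
Net: +1/3 −1 −2 2/3 = −3 1/3 stops.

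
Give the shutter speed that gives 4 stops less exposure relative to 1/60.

1/1000s

Shutter speed: 1/60 → 1/125 → 1/250 → 1/500 → 1/1000 — 4 stops shorter (darker).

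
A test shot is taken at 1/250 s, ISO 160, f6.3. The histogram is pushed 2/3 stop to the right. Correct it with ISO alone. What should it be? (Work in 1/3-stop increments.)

Overexposed by 2/3 stop → need 2/3 stop darker.
ISO: 160 → 125 → 100.

ISO 100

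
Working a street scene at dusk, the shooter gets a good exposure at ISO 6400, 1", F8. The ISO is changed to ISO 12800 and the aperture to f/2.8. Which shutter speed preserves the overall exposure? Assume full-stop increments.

1/15s

ISO: 6400 → 12800 — 1 stop higher (brighter).
Aperture: f/8 → f/5.6 → f/4 → f/2.8 — 3 stops opened up (brighter).
Net change so far: 4 stops brighter. Offset with the shutter speed: 1 → 1/2 → 1/4 → 1/8 → 1/15.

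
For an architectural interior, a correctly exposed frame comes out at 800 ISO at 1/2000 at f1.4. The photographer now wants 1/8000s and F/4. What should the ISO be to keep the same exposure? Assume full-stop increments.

Shutter speed: 1/2000 → 1/4000 → 1/8000 — 2 stops faster (darker).
Aperture: f/1.4 → f/2 → f/2.8 → f/4 — 3 stops stopped down (darker).
Net change so far: 5 stops darker. Offset with the ISO: 800 → 1600 → 3200 → 6400 → 12800 → 25600.

ISO 25600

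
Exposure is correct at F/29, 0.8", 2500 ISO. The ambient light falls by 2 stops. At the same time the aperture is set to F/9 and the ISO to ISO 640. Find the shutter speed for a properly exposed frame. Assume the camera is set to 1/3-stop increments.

1.3 s

Scene light: 2 stops darker.
Aperture: f/29 → f/25 → f/22 → f/20 → f/18 → f/16 → f/14 → f/13 → f/11 → f/10 → f/9 — 3 1/3 stops larger aperture (brighter).
ISO: 2500 → 2000 → 1600 → 1250 → 1000 → 800 → 640 — 2 stops lower (darker).
Net so far: 2/3 stop darker. Shutter speed: 0.8 → 1 → 1.3.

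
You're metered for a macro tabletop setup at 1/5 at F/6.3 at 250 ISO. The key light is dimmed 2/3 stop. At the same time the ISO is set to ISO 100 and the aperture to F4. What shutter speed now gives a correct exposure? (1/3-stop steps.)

Scene light: 2/3 stop darker.
ISO: 250 → 200 → 160 → 125 → 100 — 1 1/3 stops lower (darker).
Aperture: f/6.3 → f/5.6 → f/5 → f/4.5 → f/4 — 1 1/3 stops larger aperture (brighter).
Net so far: 2/3 stop darker. Shutter speed: 1/5 → 1/4 → 0.3.

0.3 s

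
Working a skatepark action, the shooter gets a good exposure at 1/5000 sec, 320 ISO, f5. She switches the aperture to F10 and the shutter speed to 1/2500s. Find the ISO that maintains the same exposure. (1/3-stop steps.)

Aperture: f/5 → f/5.6 → f/6.3 → f/7.1 → f/8 → f/9 → f/10 — 2 stops smaller aperture (darker).
Shutter speed: 1/5000 → 1/4000 → 1/3200 → 1/2500 — 1 stop slower (brighter).
Net change so far: 1 stop darker. Offset with the ISO: 320 → 400 → 500 → 640.

ISO 640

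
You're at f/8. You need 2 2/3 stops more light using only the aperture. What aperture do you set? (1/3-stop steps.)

f/3.2

Aperture: f/8 → f/7.1 → f/6.3 → f/5.6 → f/5 → f/4.5 → f/4 → f/3.5 → f/3.2 — 2 2/3 stops opened up (brighter).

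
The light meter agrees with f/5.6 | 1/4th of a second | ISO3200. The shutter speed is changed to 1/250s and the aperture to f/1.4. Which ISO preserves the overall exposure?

Shutter speed: 1/4 → 1/8 → 1/15 → 1/30 → 1/60 → 1/125 → 1/250 — 6 stops faster (darker).
Aperture: f/5.6 → f/4 → f/2.8 → f/2 → f/1.4 — 4 stops opened up (brighter).
Net change so far: 2 stops darker. Offset with the ISO: 3200 → 6400 → 12800.

ISO 12800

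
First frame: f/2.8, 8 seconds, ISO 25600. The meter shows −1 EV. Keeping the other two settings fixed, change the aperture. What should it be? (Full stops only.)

Underexposed by 1 stop → need 1 stop brighter.
Aperture: f/2.8 → f/2.

f/2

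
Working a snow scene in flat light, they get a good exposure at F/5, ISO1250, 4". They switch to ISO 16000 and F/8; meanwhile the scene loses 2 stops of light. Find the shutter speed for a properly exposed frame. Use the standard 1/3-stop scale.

3.2 s

Scene light: 2 stops darker.
ISO: 1250 → 1600 → 2000 → 2500 → 3200 → 4000 → 5000 → 6400 → 8000 → 10000 → 12800 → 16000 — 3 2/3 stops raised (brighter).
Aperture: f/5 → f/5.6 → f/6.3 → f/7.1 → f/8 — 1 1/3 stops narrower (darker).
Net so far: 1/3 stop brighter. Shutter speed: 4 → 3.2.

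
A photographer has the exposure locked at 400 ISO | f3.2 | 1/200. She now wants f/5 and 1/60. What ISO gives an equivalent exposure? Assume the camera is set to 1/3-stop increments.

Aperture: f/3.2 → f/3.5 → f/4 → f/4.5 → f/5 — 1 1/3 stops narrower (darker).
Shutter speed: 1/200 → 1/160 → 1/125 → 1/100 → 1/80 → 1/60 — 1 2/3 stops slower (brighter).
Net change so far: 1/3 stop brighter. Offset with the ISO: 400 → 320.

ISO 320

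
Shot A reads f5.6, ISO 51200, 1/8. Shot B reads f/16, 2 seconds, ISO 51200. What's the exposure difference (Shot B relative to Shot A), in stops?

1 stop brighter

Aperture: f/5.6 → f/8 → f/11 → f/16 — 3 stops narrower (darker).
Shutter speed: 1/8 → 1/4 → 1/2 → 1 → 2 — 4 stops longer (brighter).
ISO: unchanged.
Net: −3 +4 = +1 stop.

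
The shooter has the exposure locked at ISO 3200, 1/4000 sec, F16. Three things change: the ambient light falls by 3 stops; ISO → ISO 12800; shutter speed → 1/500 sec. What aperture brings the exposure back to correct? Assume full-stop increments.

f/32

Scene light: 3 stops darker.
ISO: 3200 → 6400 → 12800 — 2 stops higher (brighter).
Shutter speed: 1/4000 → 1/2000 → 1/1000 → 1/500 — 3 stops slower (brighter).
Net so far: 2 stops brighter. Aperture: f/16 → f/22 → f/32.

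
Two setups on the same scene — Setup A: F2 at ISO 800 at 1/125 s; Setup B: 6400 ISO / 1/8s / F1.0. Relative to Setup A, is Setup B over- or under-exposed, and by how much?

Aperture: f/2 → f/1.4 → f/1.0 — 2 stops opened up (brighter).
Shutter speed: 1/125 → 1/60 → 1/30 → 1/15 → 1/8 — 4 stops longer (brighter).
ISO: 800 → 1600 → 3200 → 6400 — 3 stops raised (brighter).
Net: +2 +4 +3 = +9 stops.

9 stops brighter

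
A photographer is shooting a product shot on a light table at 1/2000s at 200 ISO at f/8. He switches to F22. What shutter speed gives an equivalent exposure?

Aperture: f/8 → f/11 → f/16 → f/22 — 3 stops smaller aperture (darker).
Need 3 stops brighter from the shutter speed: 1/2000 → 1/1000 → 1/500 → 1/250.

1/250s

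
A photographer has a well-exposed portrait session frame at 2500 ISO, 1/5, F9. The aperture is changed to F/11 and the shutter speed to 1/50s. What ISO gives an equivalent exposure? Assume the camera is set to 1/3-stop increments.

ISO 40000

Aperture: f/9 → f/10 → f/11 — 2/3 stop stopped down (darker).
Shutter speed: 1/5 → 1/6 → 1/8 → 1/10 → 1/13 → 1/15 → 1/20 → 1/25 → 1/30 → 1/40 → 1/50 — 3 1/3 stops faster (darker).
Net change so far: 4 stops darker. Offset with the ISO: 2500 → 3200 → 4000 → 5000 → 6400 → 8000 → 10000 → 12800 → 16000 → 20000 → 25600 → 32000 → 40000.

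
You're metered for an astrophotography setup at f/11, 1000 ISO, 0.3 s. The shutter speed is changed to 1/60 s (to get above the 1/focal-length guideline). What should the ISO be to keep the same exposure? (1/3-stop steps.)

Shutter speed: 0.3 → 1/4 → 1/5 → 1/6 → 1/8 → 1/10 → 1/13 → 1/15 → 1/20 → 1/25 → 1/30 → 1/40 → 1/50 → 1/60 — 4 1/3 stops shorter (darker).
Need 4 1/3 stops brighter from the ISO: 1000 → 1250 → 1600 → 2000 → 2500 → 3200 → 4000 → 5000 → 6400 → 8000 → 10000 → 12800 → 16000 → 20000.

ISO 20000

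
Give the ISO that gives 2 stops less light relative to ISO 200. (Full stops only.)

ISO: 200 → 100 → 50 — 2 stops dropped (darker).

ISO 50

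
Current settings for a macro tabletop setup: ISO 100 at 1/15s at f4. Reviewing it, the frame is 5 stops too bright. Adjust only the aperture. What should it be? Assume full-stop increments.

Overexposed by 5 stops → need 5 stops darker.
Aperture: f/4 → f/5.6 → f/8 → f/11 → f/16 → f/22.

f/22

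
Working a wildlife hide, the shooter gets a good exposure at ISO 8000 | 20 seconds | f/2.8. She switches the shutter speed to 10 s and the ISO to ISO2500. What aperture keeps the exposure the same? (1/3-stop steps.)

f/1.1

Shutter speed: 20 → 15 → 13 → 10 — 1 stop shorter (darker).
ISO: 8000 → 6400 → 5000 → 4000 → 3200 → 2500 — 1 2/3 stops lower (darker).
Net change so far: 2 2/3 stops darker. Offset with the aperture: f/2.8 → f/2.5 → f/2.2 → f/2 → f/1.8 → f/1.6 → f/1.4 → f/1.2 → f/1.1.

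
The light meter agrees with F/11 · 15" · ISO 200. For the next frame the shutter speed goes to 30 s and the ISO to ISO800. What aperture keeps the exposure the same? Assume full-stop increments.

f/32

Shutter speed: 15 → 30 — 1 stop slower (brighter).
ISO: 200 → 400 → 800 — 2 stops raised (brighter).
Net change so far: 3 stops brighter. Offset with the aperture: f/11 → f/16 → f/22 → f/32.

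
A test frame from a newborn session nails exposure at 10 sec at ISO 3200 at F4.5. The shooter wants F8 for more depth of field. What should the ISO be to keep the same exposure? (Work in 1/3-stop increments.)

ISO 10000

Aperture: f/4.5 → f/5 → f/5.6 → f/6.3 → f/7.1 → f/8 — 1 2/3 stops narrower (darker).
Need 1 2/3 stops brighter from the ISO: 3200 → 4000 → 5000 → 6400 → 8000 → 10000.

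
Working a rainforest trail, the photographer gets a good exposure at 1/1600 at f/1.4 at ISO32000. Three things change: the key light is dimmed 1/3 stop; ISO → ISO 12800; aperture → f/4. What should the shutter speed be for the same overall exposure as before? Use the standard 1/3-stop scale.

1/60s

Scene light: 1/3 stop darker.
ISO: 32000 → 25600 → 20000 → 16000 → 12800 — 1 1/3 stops dropped (darker).
Aperture: f/1.4 → f/1.6 → f/1.8 → f/2 → f/2.2 → f/2.5 → f/2.8 → f/3.2 → f/3.5 → f/4 — 3 stops stopped down (darker).
Net so far: 4 2/3 stops darker. Shutter speed: 1/1600 → 1/1250 → 1/1000 → 1/800 → 1/640 → 1/500 → 1/400 → 1/320 → 1/250 → 1/200 → 1/160 → 1/125 → 1/100 → 1/80 → 1/60.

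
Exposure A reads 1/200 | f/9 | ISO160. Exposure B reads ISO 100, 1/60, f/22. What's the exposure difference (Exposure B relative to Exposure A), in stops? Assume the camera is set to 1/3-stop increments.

Aperture: f/9 → f/10 → f/11 → f/13 → f/14 → f/16 → f/18 → f/20 → f/22 — 2 2/3 stops smaller aperture (darker).
Shutter speed: 1/200 → 1/160 → 1/125 → 1/100 → 1/80 → 1/60 — 1 2/3 stops slower (brighter).
ISO: 160 → 125 → 100 — 2/3 stop lower (darker).
Net: −2 2/3 +1 2/3 −2/3 = −1 2/3 stops.

1 2/3 stops darker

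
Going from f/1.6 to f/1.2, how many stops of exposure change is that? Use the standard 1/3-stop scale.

2/3 stop

f/1.6 → f/1.4 → f/1.2 — count the steps: 2 third-stops = 2/3 stop.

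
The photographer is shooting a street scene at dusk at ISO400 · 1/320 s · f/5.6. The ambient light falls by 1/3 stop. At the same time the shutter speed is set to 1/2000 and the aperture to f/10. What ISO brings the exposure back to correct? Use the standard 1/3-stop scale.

Scene light: 1/3 stop darker.
Shutter speed: 1/320 → 1/400 → 1/500 → 1/640 → 1/800 → 1/1000 → 1/1250 → 1/1600 → 1/2000 — 2 2/3 stops shorter (darker).
Aperture: f/5.6 → f/6.3 → f/7.1 → f/8 → f/9 → f/10 — 1 2/3 stops stopped down (darker).
Net so far: 4 2/3 stops darker. ISO: 400 → 500 → 640 → 800 → 1000 → 1250 → 1600 → 2000 → 2500 → 3200 → 4000 → 5000 → 6400 → 8000 → 10000.

ISO 10000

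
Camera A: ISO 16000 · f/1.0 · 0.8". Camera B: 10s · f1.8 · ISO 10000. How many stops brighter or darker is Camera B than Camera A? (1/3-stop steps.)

1 1/3 stops brighter

Aperture: f/1.0 → f/1.1 → f/1.2 → f/1.4 → f/1.6 → f/1.8 — 1 2/3 stops narrower (darker).
Shutter speed: 0.8 → 1 → 1.3 → 1.6 → 2 → 2.5 → 3.2 → 4 → 5 → 6 → 8 → 10 — 3 2/3 stops slower (brighter).
ISO: 16000 → 12800 → 10000 — 2/3 stop lower (darker).
Net: −1 2/3 +3 2/3 −2/3 = +1 1/3 stops.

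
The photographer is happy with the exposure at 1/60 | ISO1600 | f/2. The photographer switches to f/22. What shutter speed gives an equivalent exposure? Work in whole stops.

2 s

Aperture: f/2 → f/2.8 → f/4 → f/5.6 → f/8 → f/11 → f/16 → f/22 — 7 stops stopped down (darker).
Need 7 stops brighter from the shutter speed: 1/60 → 1/30 → 1/15 → 1/8 → 1/4 → 1/2 → 1 → 2.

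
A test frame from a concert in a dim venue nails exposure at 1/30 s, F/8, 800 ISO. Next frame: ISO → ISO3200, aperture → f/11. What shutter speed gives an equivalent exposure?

1/60s

ISO: 800 → 1600 → 3200 — 2 stops raised (brighter).
Aperture: f/8 → f/11 — 1 stop narrower (darker).
Net change so far: 1 stop brighter. Offset with the shutter speed: 1/30 → 1/60.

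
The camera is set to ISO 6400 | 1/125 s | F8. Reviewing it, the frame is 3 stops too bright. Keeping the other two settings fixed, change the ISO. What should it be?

Overexposed by 3 stops → need 3 stops darker.
ISO: 6400 → 3200 → 1600 → 800.

ISO 800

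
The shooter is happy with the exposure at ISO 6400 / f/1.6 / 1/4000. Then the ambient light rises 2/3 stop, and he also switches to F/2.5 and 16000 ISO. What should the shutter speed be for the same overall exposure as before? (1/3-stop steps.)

1/6400s

Scene light: 2/3 stop brighter.
Aperture: f/1.6 → f/1.8 → f/2 → f/2.2 → f/2.5 — 1 1/3 stops narrower (darker).
ISO: 6400 → 8000 → 10000 → 12800 → 16000 — 1 1/3 stops raised (brighter).
Net so far: 2/3 stop brighter. Shutter speed: 1/4000 → 1/5000 → 1/6400.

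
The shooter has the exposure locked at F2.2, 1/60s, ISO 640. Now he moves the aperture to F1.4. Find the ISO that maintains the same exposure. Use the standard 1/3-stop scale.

ISO 250

Aperture: f/2.2 → f/2 → f/1.8 → f/1.6 → f/1.4 — 1 1/3 stops wider (brighter).
Need 1 1/3 stops darker from the ISO: 640 → 500 → 400 → 320 → 250.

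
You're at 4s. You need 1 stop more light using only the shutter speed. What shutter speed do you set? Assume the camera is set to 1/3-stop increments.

Shutter speed: 4 → 5 → 6 → 8 — 1 stop slower (brighter).

8 s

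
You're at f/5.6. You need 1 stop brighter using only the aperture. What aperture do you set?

Aperture: f/5.6 → f/4 — 1 stop wider (brighter).

f/4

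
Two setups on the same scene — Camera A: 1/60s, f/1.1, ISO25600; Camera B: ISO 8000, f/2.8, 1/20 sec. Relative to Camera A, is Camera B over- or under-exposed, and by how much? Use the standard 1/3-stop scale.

2 2/3 stops darker

Aperture: f/1.1 → f/1.2 → f/1.4 → f/1.6 → f/1.8 → f/2 → f/2.2 → f/2.5 → f/2.8 — 2 2/3 stops narrower (darker).
Shutter speed: 1/60 → 1/50 → 1/40 → 1/30 → 1/25 → 1/20 — 1 2/3 stops longer (brighter).
ISO: 25600 → 20000 → 16000 → 12800 → 10000 → 8000 — 1 2/3 stops dropped (darker).
Net: −2 2/3 +1 2/3 −1 2/3 = −2 2/3 stops.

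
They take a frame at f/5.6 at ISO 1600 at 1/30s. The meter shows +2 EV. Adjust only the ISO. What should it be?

ISO 400

Overexposed by 2 stops → need 2 stops darker.
ISO: 1600 → 800 → 400.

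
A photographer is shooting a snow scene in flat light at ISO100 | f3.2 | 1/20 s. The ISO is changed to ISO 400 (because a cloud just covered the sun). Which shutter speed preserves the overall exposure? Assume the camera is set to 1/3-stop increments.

1/80s

ISO: 100 → 125 → 160 → 200 → 250 → 320 → 400 — 2 stops higher (brighter).
Need 2 stops darker from the shutter speed: 1/20 → 1/25 → 1/30 → 1/40 → 1/50 → 1/60 → 1/80.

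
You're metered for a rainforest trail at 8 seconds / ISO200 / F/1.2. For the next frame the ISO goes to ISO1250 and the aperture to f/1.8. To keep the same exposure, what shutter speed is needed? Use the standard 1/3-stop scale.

ISO: 200 → 250 → 320 → 400 → 500 → 640 → 800 → 1000 → 1250 — 2 2/3 stops higher (brighter).
Aperture: f/1.2 → f/1.4 → f/1.6 → f/1.8 — 1 stop stopped down (darker).
Net change so far: 1 2/3 stops brighter. Offset with the shutter speed: 8 → 6 → 5 → 4 → 3.2 → 2.5.

2.5 s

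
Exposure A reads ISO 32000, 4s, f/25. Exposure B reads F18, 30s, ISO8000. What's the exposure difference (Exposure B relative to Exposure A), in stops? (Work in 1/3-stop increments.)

Aperture: f/25 → f/22 → f/20 → f/18 — 1 stop wider (brighter).
Shutter speed: 4 → 5 → 6 → 8 → 10 → 13 → 15 → 20 → 25 → 30 — 3 stops slower (brighter).
ISO: 32000 → 25600 → 20000 → 16000 → 12800 → 10000 → 8000 — 2 stops dropped (darker).
Net: +1 +3 −2 = +2 stops.

2 stops brighter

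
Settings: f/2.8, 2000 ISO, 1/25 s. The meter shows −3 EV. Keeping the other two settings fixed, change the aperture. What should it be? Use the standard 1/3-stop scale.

f/1.0

Underexposed by 3 stops → need 3 stops brighter.
Aperture: f/2.8 → f/2.5 → f/2.2 → f/2 → f/1.8 → f/1.6 → f/1.4 → f/1.2 → f/1.1 → f/1.0.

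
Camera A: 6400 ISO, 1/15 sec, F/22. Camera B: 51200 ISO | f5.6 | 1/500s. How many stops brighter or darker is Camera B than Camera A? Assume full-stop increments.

Aperture: f/22 → f/16 → f/11 → f/8 → f/5.6 — 4 stops larger aperture (brighter).
Shutter speed: 1/15 → 1/30 → 1/60 → 1/125 → 1/250 → 1/500 — 5 stops faster (darker).
ISO: 6400 → 12800 → 25600 → 51200 — 3 stops higher (brighter).
Net: +4 −5 +3 = +2 stops.

2 stops brighter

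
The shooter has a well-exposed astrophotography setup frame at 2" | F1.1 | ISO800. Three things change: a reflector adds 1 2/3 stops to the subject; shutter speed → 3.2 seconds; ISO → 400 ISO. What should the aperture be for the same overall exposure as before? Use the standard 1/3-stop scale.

f/1.8

Scene light: 1 2/3 stops brighter.
Shutter speed: 2 → 2.5 → 3.2 — 2/3 stop longer (brighter).
ISO: 800 → 640 → 500 → 400 — 1 stop dropped (darker).
Net so far: 1 1/3 stops brighter. Aperture: f/1.1 → f/1.2 → f/1.4 → f/1.6 → f/1.8.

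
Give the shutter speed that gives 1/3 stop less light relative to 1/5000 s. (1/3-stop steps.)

1/6400s

Shutter speed: 1/5000 → 1/6400 — 1/3 stop faster (darker).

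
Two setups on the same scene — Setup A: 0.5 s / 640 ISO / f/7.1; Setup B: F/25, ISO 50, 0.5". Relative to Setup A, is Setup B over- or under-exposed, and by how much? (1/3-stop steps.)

7 1/3 stops darker

Aperture: f/7.1 → f/8 → f/9 → f/10 → f/11 → f/13 → f/14 → f/16 → f/18 → f/20 → f/22 → f/25 — 3 2/3 stops narrower (darker).
Shutter speed: unchanged.
ISO: 640 → 500 → 400 → 320 → 250 → 200 → 160 → 125 → 100 → 80 → 64 → 50 — 3 2/3 stops lower (darker).
Net: −3 2/3 −3 2/3 = −7 1/3 stops.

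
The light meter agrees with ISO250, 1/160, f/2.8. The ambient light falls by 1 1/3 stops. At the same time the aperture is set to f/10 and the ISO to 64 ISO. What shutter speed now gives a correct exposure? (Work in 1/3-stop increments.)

Scene light: 1 1/3 stops darker.
Aperture: f/2.8 → f/3.2 → f/3.5 → f/4 → f/4.5 → f/5 → f/5.6 → f/6.3 → f/7.1 → f/8 → f/9 → f/10 — 3 2/3 stops narrower (darker).
ISO: 250 → 200 → 160 → 125 → 100 → 80 → 64 — 2 stops lower (darker).
Net so far: 7 stops darker. Shutter speed: 1/160 → 1/125 → 1/100 → 1/80 → 1/60 → 1/50 → 1/40 → 1/30 → 1/25 → 1/20 → 1/15 → 1/13 → 1/10 → 1/8 → 1/6 → 1/5 → 1/4 → 0.3 → 0.4 → 0.5 → 0.6 → 0.8.

0.8 s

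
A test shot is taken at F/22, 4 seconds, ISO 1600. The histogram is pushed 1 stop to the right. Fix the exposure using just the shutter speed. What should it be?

2 s

Overexposed by 1 stop → need 1 stop darker.
Shutter speed: 4 → 2.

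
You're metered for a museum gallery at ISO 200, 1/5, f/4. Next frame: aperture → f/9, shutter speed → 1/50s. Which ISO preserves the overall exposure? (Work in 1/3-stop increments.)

ISO 10000

Aperture: f/4 → f/4.5 → f/5 → f/5.6 → f/6.3 → f/7.1 → f/8 → f/9 — 2 1/3 stops smaller aperture (darker).
Shutter speed: 1/5 → 1/6 → 1/8 → 1/10 → 1/13 → 1/15 → 1/20 → 1/25 → 1/30 → 1/40 → 1/50 — 3 1/3 stops faster (darker).
Net change so far: 5 2/3 stops darker. Offset with the ISO: 200 → 250 → 320 → 400 → 500 → 640 → 800 → 1000 → 1250 → 1600 → 2000 → 2500 → 3200 → 4000 → 5000 → 6400 → 8000 → 10000.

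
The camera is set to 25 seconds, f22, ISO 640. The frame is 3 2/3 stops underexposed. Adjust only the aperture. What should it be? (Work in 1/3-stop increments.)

f/6.3

Underexposed by 3 2/3 stops → need 3 2/3 stops brighter.
Aperture: f/22 → f/20 → f/18 → f/16 → f/14 → f/13 → f/11 → f/10 → f/9 → f/8 → f/7.1 → f/6.3.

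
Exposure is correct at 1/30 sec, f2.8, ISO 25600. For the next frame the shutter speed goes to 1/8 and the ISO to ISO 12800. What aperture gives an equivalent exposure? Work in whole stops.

f/4

Shutter speed: 1/30 → 1/15 → 1/8 — 2 stops slower (brighter).
ISO: 25600 → 12800 — 1 stop lower (darker).
Net change so far: 1 stop brighter. Offset with the aperture: f/2.8 → f/4.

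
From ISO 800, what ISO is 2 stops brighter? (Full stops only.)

ISO 3200

ISO: 800 → 1600 → 3200 — 2 stops higher (brighter).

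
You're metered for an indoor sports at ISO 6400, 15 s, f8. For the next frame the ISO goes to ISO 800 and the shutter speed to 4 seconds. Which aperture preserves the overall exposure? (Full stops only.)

f/1.4

ISO: 6400 → 3200 → 1600 → 800 — 3 stops dropped (darker).
Shutter speed: 15 → 8 → 4 — 2 stops shorter (darker).
Net change so far: 5 stops darker. Offset with the aperture: f/8 → f/5.6 → f/4 → f/2.8 → f/2 → f/1.4.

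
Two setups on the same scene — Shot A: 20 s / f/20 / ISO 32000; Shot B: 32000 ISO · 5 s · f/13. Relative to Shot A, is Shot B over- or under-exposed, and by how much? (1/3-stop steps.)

Aperture: f/20 → f/18 → f/16 → f/14 → f/13 — 1 1/3 stops opened up (brighter).
Shutter speed: 20 → 15 → 13 → 10 → 8 → 6 → 5 — 2 stops faster (darker).
ISO: unchanged.
Net: +1 1/3 −2 = −2/3 stops.

2/3 stop darker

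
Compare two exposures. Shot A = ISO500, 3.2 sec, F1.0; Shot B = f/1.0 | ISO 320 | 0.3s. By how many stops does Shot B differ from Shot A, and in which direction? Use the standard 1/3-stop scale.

4 stops darker

Aperture: unchanged.
Shutter speed: 3.2 → 2.5 → 2 → 1.6 → 1.3 → 1 → 0.8 → 0.6 → 0.5 → 0.4 → 0.3 — 3 1/3 stops faster (darker).
ISO: 500 → 400 → 320 — 2/3 stop dropped (darker).
Net: −3 1/3 −2/3 = −4 stops.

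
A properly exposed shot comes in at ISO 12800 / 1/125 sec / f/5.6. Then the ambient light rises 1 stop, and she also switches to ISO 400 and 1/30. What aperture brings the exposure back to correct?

f/2.8

Scene light: 1 stop brighter.
ISO: 12800 → 6400 → 3200 → 1600 → 800 → 400 — 5 stops dropped (darker).
Shutter speed: 1/125 → 1/60 → 1/30 — 2 stops longer (brighter).
Net so far: 2 stops darker. Aperture: f/5.6 → f/4 → f/2.8.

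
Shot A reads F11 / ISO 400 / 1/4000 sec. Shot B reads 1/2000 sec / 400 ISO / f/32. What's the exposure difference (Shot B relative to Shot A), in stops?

2 stops darker

Aperture: f/11 → f/16 → f/22 → f/32 — 3 stops smaller aperture (darker).
Shutter speed: 1/4000 → 1/2000 — 1 stop longer (brighter).
ISO: unchanged.
Net: −3 +1 = −2 stops.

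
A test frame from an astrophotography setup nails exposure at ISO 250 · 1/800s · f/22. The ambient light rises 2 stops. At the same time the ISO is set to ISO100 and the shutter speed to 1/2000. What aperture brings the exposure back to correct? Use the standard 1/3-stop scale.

f/18

Scene light: 2 stops brighter.
ISO: 250 → 200 → 160 → 125 → 100 — 1 1/3 stops lower (darker).
Shutter speed: 1/800 → 1/1000 → 1/1250 → 1/1600 → 1/2000 — 1 1/3 stops faster (darker).
Net so far: 2/3 stop darker. Aperture: f/22 → f/20 → f/18.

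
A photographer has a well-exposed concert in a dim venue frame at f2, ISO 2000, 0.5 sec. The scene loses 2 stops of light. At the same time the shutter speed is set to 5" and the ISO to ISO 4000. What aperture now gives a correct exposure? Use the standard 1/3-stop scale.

Scene light: 2 stops darker.
Shutter speed: 0.5 → 0.6 → 0.8 → 1 → 1.3 → 1.6 → 2 → 2.5 → 3.2 → 4 → 5 — 3 1/3 stops longer (brighter).
ISO: 2000 → 2500 → 3200 → 4000 — 1 stop raised (brighter).
Net so far: 2 1/3 stops brighter. Aperture: f/2 → f/2.2 → f/2.5 → f/2.8 → f/3.2 → f/3.5 → f/4 → f/4.5.

f/4.5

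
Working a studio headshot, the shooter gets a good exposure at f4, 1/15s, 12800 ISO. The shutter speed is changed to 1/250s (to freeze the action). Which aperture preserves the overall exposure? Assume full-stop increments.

f/1.0

Shutter speed: 1/15 → 1/30 → 1/60 → 1/125 → 1/250 — 4 stops shorter (darker).
Need 4 stops brighter from the aperture: f/4 → f/2.8 → f/2 → f/1.4 → f/1.0.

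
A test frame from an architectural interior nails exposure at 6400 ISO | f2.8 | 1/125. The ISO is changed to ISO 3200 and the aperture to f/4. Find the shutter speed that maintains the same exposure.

1/30s

ISO: 6400 → 3200 — 1 stop dropped (darker).
Aperture: f/2.8 → f/4 — 1 stop smaller aperture (darker).
Net change so far: 2 stops darker. Offset with the shutter speed: 1/125 → 1/60 → 1/30.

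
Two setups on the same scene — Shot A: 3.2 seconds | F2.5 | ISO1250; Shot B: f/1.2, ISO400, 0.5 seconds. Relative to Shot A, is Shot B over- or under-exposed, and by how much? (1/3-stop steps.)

Aperture: f/2.5 → f/2.2 → f/2 → f/1.8 → f/1.6 → f/1.4 → f/1.2 — 2 stops opened up (brighter).
Shutter speed: 3.2 → 2.5 → 2 → 1.6 → 1.3 → 1 → 0.8 → 0.6 → 0.5 — 2 2/3 stops shorter (darker).
ISO: 1250 → 1000 → 800 → 640 → 500 → 400 — 1 2/3 stops dropped (darker).
Net: +2 −2 2/3 −1 2/3 = −2 1/3 stops.

2 1/3 stops darker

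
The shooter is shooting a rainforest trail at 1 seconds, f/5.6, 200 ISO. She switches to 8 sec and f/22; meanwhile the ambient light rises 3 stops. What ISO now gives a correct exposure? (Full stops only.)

Scene light: 3 stops brighter.
Shutter speed: 1 → 2 → 4 → 8 — 3 stops slower (brighter).
Aperture: f/5.6 → f/8 → f/11 → f/16 → f/22 — 4 stops stopped down (darker).
Net so far: 2 stops brighter. ISO: 200 → 100 → 50.

ISO 50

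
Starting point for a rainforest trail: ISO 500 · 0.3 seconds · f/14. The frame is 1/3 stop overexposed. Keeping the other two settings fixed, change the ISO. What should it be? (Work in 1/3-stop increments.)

Overexposed by 1/3 stop → need 1/3 stop darker.
ISO: 500 → 400.

ISO 400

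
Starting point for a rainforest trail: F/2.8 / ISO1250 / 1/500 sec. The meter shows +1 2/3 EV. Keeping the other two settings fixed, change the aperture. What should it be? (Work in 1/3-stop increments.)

Overexposed by 1 2/3 stops → need 1 2/3 stops darker.
Aperture: f/2.8 → f/3.2 → f/3.5 → f/4 → f/4.5 → f/5.

f/5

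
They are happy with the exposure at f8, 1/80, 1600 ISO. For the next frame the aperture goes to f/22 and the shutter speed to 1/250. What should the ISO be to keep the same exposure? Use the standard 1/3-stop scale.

Aperture: f/8 → f/9 → f/10 → f/11 → f/13 → f/14 → f/16 → f/18 → f/20 → f/22 — 3 stops stopped down (darker).
Shutter speed: 1/80 → 1/100 → 1/125 → 1/160 → 1/200 → 1/250 — 1 2/3 stops shorter (darker).
Net change so far: 4 2/3 stops darker. Offset with the ISO: 1600 → 2000 → 2500 → 3200 → 4000 → 5000 → 6400 → 8000 → 10000 → 12800 → 16000 → 20000 → 25600 → 32000 → 40000.

ISO 40000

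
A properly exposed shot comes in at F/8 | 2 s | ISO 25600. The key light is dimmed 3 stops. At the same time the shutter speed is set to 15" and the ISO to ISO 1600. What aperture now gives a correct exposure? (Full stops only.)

f/2

Scene light: 3 stops darker.
Shutter speed: 2 → 4 → 8 → 15 — 3 stops longer (brighter).
ISO: 25600 → 12800 → 6400 → 3200 → 1600 — 4 stops lower (darker).
Net so far: 4 stops darker. Aperture: f/8 → f/5.6 → f/4 → f/2.8 → f/2.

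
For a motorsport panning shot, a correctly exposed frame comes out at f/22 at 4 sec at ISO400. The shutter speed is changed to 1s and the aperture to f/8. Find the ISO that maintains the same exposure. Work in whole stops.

Shutter speed: 4 → 2 → 1 — 2 stops faster (darker).
Aperture: f/22 → f/16 → f/11 → f/8 — 3 stops wider (brighter).
Net change so far: 1 stop brighter. Offset with the ISO: 400 → 200.

ISO 200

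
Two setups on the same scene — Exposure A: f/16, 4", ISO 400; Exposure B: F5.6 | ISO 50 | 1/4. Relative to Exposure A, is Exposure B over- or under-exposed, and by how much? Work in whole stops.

Aperture: f/16 → f/11 → f/8 → f/5.6 — 3 stops opened up (brighter).
Shutter speed: 4 → 2 → 1 → 1/2 → 1/4 — 4 stops shorter (darker).
ISO: 400 → 200 → 100 → 50 — 3 stops dropped (darker).
Net: +3 −4 −3 = −4 stops.

4 stops darker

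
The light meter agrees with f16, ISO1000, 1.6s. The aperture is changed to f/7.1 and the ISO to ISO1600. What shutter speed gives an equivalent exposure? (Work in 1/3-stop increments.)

1/5s

Aperture: f/16 → f/14 → f/13 → f/11 → f/10 → f/9 → f/8 → f/7.1 — 2 1/3 stops larger aperture (brighter).
ISO: 1000 → 1250 → 1600 — 2/3 stop raised (brighter).
Net change so far: 3 stops brighter. Offset with the shutter speed: 1.6 → 1.3 → 1 → 0.8 → 0.6 → 0.5 → 0.4 → 0.3 → 1/4 → 1/5.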